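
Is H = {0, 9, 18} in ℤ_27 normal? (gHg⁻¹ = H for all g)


H = {0, 9, 18} in ℤ_27
ℤ_27 is abelian; every subgroup of an abelian group is normal

Yes, normal subgroup


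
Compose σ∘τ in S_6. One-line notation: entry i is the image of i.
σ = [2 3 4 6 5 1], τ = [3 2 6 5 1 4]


σ∘τ: apply τ first, then σ
1 →τ 3 →σ 4
2 →τ 2 →σ 3
3 →τ 6 →σ 1
4 →τ 5 →σ 5
5 →τ 1 →σ 2
6 →τ 4 →σ 6

σ∘τ = [4 3 1 5 2 6]


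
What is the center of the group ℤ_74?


Z(G) = {g ∈ G | gx = xg for all x ∈ G}
ℤ_74 is abelian, so Z(G) = G

Z(ℤ_74) = ℤ_74


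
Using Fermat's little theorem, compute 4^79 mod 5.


Fermat's little theorem: if p is prime and gcd(a,p)=1, then a^(p-1) ≡ 1 (mod p)
p = 5 is prime, gcd(4,5) = 1
Reduce exponent: 79 mod 4 = 3
So 4^79 ≡ 4^3 (mod 5)
4^3 mod 5 = 4

4^79 ≡ 4 (mod 5)


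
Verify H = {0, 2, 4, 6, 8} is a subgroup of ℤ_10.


Subgroup test for H = {0, 2, 4, 6, 8} in (ℤ_10, +):
(1) 0 ∈ H? Yes
(2) Closure: for all a,b ∈ H, (a+b) mod 10 ∈ H? Yes
(3) Inverses: for all a ∈ H, -a mod 10 ∈ H? Yes

Yes, H is a subgroup of ℤ_10


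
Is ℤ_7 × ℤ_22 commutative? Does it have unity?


Direct product ring; commutative with unity (1,1); but (1,0)·(0,1) = (0,0) gives zero divisors, so not an integral domain
Commutative: Yes
Integral domain: No
Has unity: Yes

ℤ_7 × ℤ_22: Commutative=Yes, Unity=Yes


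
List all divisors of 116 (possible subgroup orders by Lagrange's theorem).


Lagrange's theorem: |H| divides |G|
|G| = 116
Divisors of 116: 1, 2, 4, 29, 58, 116

Possible subgroup orders: {1, 2, 4, 29, 58, 116}


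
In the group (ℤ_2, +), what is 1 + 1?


Operation: addition mod 2
1 + 1 = (a + b) mod 2 with a = 1, b = 1

1 + 1 = 0


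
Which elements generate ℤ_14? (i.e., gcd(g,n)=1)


g generates ℤ_n iff gcd(g,n) = 1
Checking each g ∈ {1,...,13}:
gcd(1,14) = 1
gcd(2,14) = 2
gcd(3,14) = 1
gcd(4,14) = 2
gcd(5,14) = 1
gcd(6,14) = 2
gcd(7,14) = 7
gcd(8,14) = 2
gcd(9,14) = 1
gcd(10,14) = 2
gcd(11,14) = 1
gcd(12,14) = 2
gcd(13,14) = 1
Generators: {1, 3, 5, 9, 11, 13}
Number of generators = φ(14) = 6

Generators of ℤ_14 = {1, 3, 5, 9, 11, 13}


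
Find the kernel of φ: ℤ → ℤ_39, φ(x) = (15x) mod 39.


Kernel = preimage of identity
ker(φ) = {x ∈ ℤ : 15x ≡ 0 (mod 39)}. gcd(15,39) = 3, so 15x ≡ 0 (mod 39) ⟺ x ≡ 0 (mod 39/3 = 13). Hence ker(φ) = 13ℤ

ker(φ) = 13ℤ


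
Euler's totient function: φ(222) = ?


Factor n: 222 = 2 × 3 × 37
φ(n) = n · ∏(1 - 1/p) over distinct primes p | n
φ(222) = 222 · (1 - 1/2) · (1 - 1/3) · (1 - 1/37) = 72

φ(222) = 72


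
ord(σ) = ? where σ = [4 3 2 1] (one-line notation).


Cycle decomposition: (1 4) (2 3)
Cycle lengths: 2, 2
Order = lcm(2, 2) = 2

ord(σ) = 2


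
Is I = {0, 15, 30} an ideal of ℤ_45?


Check ideal conditions for I = {0, 15, 30} in ℤ_45:
(1) I is an additive subgroup? Yes
(2) For r ∈ ℤ_45 and a ∈ I: r·a ∈ I? Yes

Yes, I is an ideal of ℤ_45


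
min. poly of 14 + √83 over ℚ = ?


Let α = 14 + √83. Then α - 14 = √83, so (α - 14)² = 83, giving α² - 28α + 113 = 0. Degree 2 and α ∉ ℚ, so this is the minimal polynomial.

Minimal polynomial: x² - 28x + 113


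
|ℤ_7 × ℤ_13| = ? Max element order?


|ℤ_7 × ℤ_13| = 7 × 13 = 91
Max element order = lcm(7,13) = 91
Cyclic? Yes (gcd=1)

|ℤ_7×ℤ_13| = 91, max element order = 91


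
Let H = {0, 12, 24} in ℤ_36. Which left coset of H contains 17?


17 + H = {17 + h (mod 36) : h ∈ H}
17+0=17, 17+12=29, 17+24=5
17 + H = {5, 17, 29} = 5 + H

17 + H = {5, 17, 29}


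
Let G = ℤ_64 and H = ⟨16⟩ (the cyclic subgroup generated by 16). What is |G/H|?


|⟨16⟩| = n / gcd(16, 64) = 64 / 16 = 4
H is normal (ℤ_64 is abelian).
|G/H| = |G| / |H| = 64 / 4 = 16

|G/H| = 16


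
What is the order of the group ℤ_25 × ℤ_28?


|A × B| = |A| · |B|
|ℤ_25 × ℤ_28| = 25 × 28 = 700

|ℤ_25 × ℤ_28| = 700


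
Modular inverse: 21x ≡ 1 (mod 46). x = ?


Use the extended Euclidean algorithm to write 1 = 21·s + 46·t; then s mod 46 is the inverse.
Euclidean algorithm:
  21 = 0·46 + 21
  46 = 2·21 + 4
  21 = 5·4 + 1
  4 = 4·1 + 0
gcd(21,46) = 1
Back-substitution gives: 21·(11) + 46·(-5) = 1
So 21⁻¹ ≡ 11 ≡ 11 (mod 46)
Check: 21 × 11 = 231 ≡ 1 (mod 46) ✓

21⁻¹ ≡ 11 (mod 46)


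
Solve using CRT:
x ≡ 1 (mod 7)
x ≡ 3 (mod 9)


m₁ = 7, m₂ = 9, gcd = 1, so CRT applies. M = m₁·m₂ = 63
Let M₁ = M/m₁ = 9, M₂ = M/m₂ = 7
Find y₁ ≡ M₁⁻¹ (mod m₁): 9⁻¹ ≡ 4 (mod 7)
Find y₂ ≡ M₂⁻¹ (mod m₂): 7⁻¹ ≡ 4 (mod 9)
x = a₁·M₁·y₁ + a₂·M₂·y₂ = 1·9·4 + 3·7·4 = 120
Reduce mod 63: x ≡ 57
Check: 57 mod 7 = 1 ✓, 57 mod 9 = 3 ✓

x ≡ 57 (mod 63)


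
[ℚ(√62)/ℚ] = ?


√62 has minimal polynomial x² - 62 (irreducible over ℚ since 62 is squarefree)

[ℚ(√62)/ℚ] = 2


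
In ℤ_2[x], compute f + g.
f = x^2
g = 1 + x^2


Add coefficients mod 2:
x^0: 0 + 1 = 1 (mod 2)
x^1: 0 + 0 = 0 (mod 2)
x^2: 1 + 1 = 0 (mod 2)
Result: 1

f + g = 1


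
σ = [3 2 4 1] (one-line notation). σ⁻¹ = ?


To find σ⁻¹, swap domain and range:
σ(1) = 3 → σ⁻¹(3) = 1
σ(2) = 2 → σ⁻¹(2) = 2
σ(3) = 4 → σ⁻¹(4) = 3
σ(4) = 1 → σ⁻¹(1) = 4

σ⁻¹ = [4 2 1 3]


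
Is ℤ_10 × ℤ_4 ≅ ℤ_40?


Comparing ℤ_10 × ℤ_4 and ℤ_40:
gcd(10,4) = 2 ≠ 1. Max element order in ℤ_10×ℤ_4 is lcm(10,4) = 20 < 40, so it has no element of order 40

No, ℤ_10 × ℤ_4 ≇ ℤ_40


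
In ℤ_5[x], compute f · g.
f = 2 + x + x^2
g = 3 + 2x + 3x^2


Expand and collect like terms; reduce coefficients mod 5:
x^0: 2·3 = 6 ≡ 1 (mod 5)
x^1: 2·2 + 1·3 = 7 ≡ 2 (mod 5)
x^2: 2·3 + 1·2 + 1·3 = 11 ≡ 1 (mod 5)
x^3: 1·3 + 1·2 = 5 ≡ 0 (mod 5)
x^4: 1·3 = 3 ≡ 3 (mod 5)
Result: 1 + 2x + x^2 + 3x^4

f · g = 1 + 2x + x^2 + 3x^4


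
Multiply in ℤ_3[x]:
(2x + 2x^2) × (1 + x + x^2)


Expand and collect like terms; reduce coefficients mod 3:
x^0: 0·1 = 0 ≡ 0 (mod 3)
x^1: 0·1 + 2·1 = 2 ≡ 2 (mod 3)
x^2: 0·1 + 2·1 + 2·1 = 4 ≡ 1 (mod 3)
x^3: 2·1 + 2·1 = 4 ≡ 1 (mod 3)
x^4: 2·1 = 2 ≡ 2 (mod 3)
Result: 2x + x^2 + x^3 + 2x^4

f · g = 2x + x^2 + x^3 + 2x^4


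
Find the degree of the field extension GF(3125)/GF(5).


GF(3125) = GF(5^5), so the extension degree is 5

[GF(3125)/GF(5)] = 5


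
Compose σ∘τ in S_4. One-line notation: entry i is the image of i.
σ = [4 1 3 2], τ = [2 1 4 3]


σ∘τ: apply τ first, then σ
1 →τ 2 →σ 1
2 →τ 1 →σ 4
3 →τ 4 →σ 2
4 →τ 3 →σ 3

σ∘τ = [1 4 2 3]


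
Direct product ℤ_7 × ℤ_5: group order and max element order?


|ℤ_7 × ℤ_5| = 7 × 5 = 35
Max element order = lcm(7,5) = 35
Cyclic? Yes (gcd=1)

|ℤ_7×ℤ_5| = 35, max element order = 35


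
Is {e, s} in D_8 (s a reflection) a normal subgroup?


H = {e, s} in D_8 (s a reflection)
r·s·r⁻¹ = sr⁻² ≠ s for n ≥ 3, so {e, s} is not closed under conjugation

No, not a normal subgroup


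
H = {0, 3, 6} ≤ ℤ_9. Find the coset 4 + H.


4 + H = {4 + h (mod 9) : h ∈ H}
4+0=4, 4+3=7, 4+6=1
4 + H = {1, 4, 7} = 1 + H

4 + H = {1, 4, 7}


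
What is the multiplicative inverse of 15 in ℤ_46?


Use the extended Euclidean algorithm to write 1 = 15·s + 46·t; then s mod 46 is the inverse.
Euclidean algorithm:
  15 = 0·46 + 15
  46 = 3·15 + 1
  15 = 15·1 + 0
gcd(15,46) = 1
Back-substitution gives: 15·(-3) + 46·(1) = 1
So 15⁻¹ ≡ -3 ≡ 43 (mod 46)
Check: 15 × 43 = 645 ≡ 1 (mod 46) ✓

15⁻¹ ≡ 43 (mod 46)


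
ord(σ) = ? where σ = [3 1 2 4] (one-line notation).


Cycle decomposition: (1 3 2)
Cycle lengths: 3
Order = lcm(3) = 3

ord(σ) = 3


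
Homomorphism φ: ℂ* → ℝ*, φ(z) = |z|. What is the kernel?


Kernel = preimage of identity
ker(φ) = {z ∈ ℂ* | |z| = 1} = unit circle S¹

ker(φ) = S¹ (unit circle)


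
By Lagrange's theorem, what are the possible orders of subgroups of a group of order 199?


Lagrange's theorem: |H| divides |G|
|G| = 199
Divisors of 199: 1, 199

Possible subgroup orders: {1, 199}


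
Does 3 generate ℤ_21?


g generates ℤ_n iff gcd(g, n) = 1
gcd(3, 21) = 3
Since gcd = 3 ≠ 1, ⟨3⟩ has order 7 < 21, so 3 is not a generator.

No, 3 does not generate ℤ_21


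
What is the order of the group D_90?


|D_n| = 2n (n rotations and n reflections)
|D_90| = 2×90 = 180

|D_90| = 180


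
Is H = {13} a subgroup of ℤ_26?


Subgroup test for H = {13} in (ℤ_26, +):
(1) 0 ∈ H? No
(2) Closure: for all a,b ∈ H, (a+b) mod 26 ∈ H? No  [counterexample: 13 + 13 = 0 ∉ H]
(3) Inverses: for all a ∈ H, -a mod 26 ∈ H? Yes

No, H is not a subgroup of ℤ_26


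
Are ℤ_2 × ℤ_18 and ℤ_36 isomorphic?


Comparing ℤ_2 × ℤ_18 and ℤ_36:
gcd(2,18) = 2 ≠ 1. Max element order in ℤ_2×ℤ_18 is lcm(2,18) = 18 < 36, so it has no element of order 36

No, ℤ_2 × ℤ_18 ≇ ℤ_36


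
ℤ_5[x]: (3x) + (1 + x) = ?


Add coefficients mod 5:
x^0: 0 + 1 = 1 (mod 5)
x^1: 3 + 1 = 4 (mod 5)
Result: 1 + 4x

f + g = 1 + 4x


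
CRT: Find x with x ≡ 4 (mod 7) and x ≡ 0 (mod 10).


m₁ = 7, m₂ = 10, gcd = 1, so CRT applies. M = m₁·m₂ = 70
Let M₁ = M/m₁ = 10, M₂ = M/m₂ = 7
Find y₁ ≡ M₁⁻¹ (mod m₁): 10⁻¹ ≡ 5 (mod 7)
Find y₂ ≡ M₂⁻¹ (mod m₂): 7⁻¹ ≡ 3 (mod 10)
x = a₁·M₁·y₁ + a₂·M₂·y₂ = 4·10·5 + 0·7·3 = 200
Reduce mod 70: x ≡ 60
Check: 60 mod 7 = 4 ✓, 60 mod 10 = 0 ✓

x ≡ 60 (mod 70)


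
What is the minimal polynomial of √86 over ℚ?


√86 satisfies x² - 86 = 0, irreducible over ℚ since 86 is squarefree

Minimal polynomial: x² - 86


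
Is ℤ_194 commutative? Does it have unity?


ℤ_194 is a commutative ring with unity 1; 194 = 2×97 is composite, so 2·97 ≡ 0 gives zero divisors (not an integral domain)
Commutative: Yes
Integral domain: No
Has unity: Yes

ℤ_194: Commutative=Yes, Unity=Yes


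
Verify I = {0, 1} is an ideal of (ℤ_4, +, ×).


Check ideal conditions for I = {0, 1} in ℤ_4:
(1) I is an additive subgroup? No
(2) For r ∈ ℤ_4 and a ∈ I: r·a ∈ I? No  [counterexample: r=2, a=1, r·a mod 4 = 2 ∉ I]

No, I is not an ideal of ℤ_4


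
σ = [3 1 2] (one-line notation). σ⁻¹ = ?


To find σ⁻¹, swap domain and range:
σ(1) = 3 → σ⁻¹(3) = 1
σ(2) = 1 → σ⁻¹(1) = 2
σ(3) = 2 → σ⁻¹(2) = 3

σ⁻¹ = [2 3 1]


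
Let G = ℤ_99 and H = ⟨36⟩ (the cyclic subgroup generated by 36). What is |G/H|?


|⟨36⟩| = n / gcd(36, 99) = 99 / 9 = 11
H is normal (ℤ_99 is abelian).
|G/H| = |G| / |H| = 99 / 11 = 9

|G/H| = 9


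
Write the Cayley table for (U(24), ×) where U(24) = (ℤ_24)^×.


Elements: {1, 5, 7, 11, 13, 17, 19, 23}
Operation: multiplication mod 24
Entry (a, b) = (a × b) mod 24

Cayley table:
   |  1 |  5 |  7 | 11 | 13 | 17 | 19 | 23
 1 |  1 |  5 |  7 | 11 | 13 | 17 | 19 | 23
 5 |  5 |  1 | 11 |  7 | 17 | 13 | 23 | 19
 7 |  7 | 11 |  1 |  5 | 19 | 23 | 13 | 17
11 | 11 |  7 |  5 |  1 | 23 | 19 | 17 | 13
13 | 13 | 17 | 19 | 23 |  1 |  5 |  7 | 11
17 | 17 | 13 | 23 | 19 |  5 |  1 | 11 |  7
19 | 19 | 23 | 13 | 17 |  7 | 11 |  1 |  5
23 | 23 | 19 | 17 | 13 | 11 |  7 |  5 |  1


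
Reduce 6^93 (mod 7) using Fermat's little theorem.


Fermat's little theorem: if p is prime and gcd(a,p)=1, then a^(p-1) ≡ 1 (mod p)
p = 7 is prime, gcd(6,7) = 1
Reduce exponent: 93 mod 6 = 3
So 6^93 ≡ 6^3 (mod 7)
6^3 mod 7 = 6

6^93 ≡ 6 (mod 7)


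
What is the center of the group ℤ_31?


Z(G) = {g ∈ G | gx = xg for all x ∈ G}
ℤ_31 is abelian, so Z(G) = G

Z(ℤ_31) = ℤ_31


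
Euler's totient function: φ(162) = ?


Factor n: 162 = 2 × 3^4
φ(n) = n · ∏(1 - 1/p) over distinct primes p | n
φ(162) = 162 · (1 - 1/2) · (1 - 1/3) = 54

φ(162) = 54


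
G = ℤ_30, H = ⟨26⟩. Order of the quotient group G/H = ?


|⟨26⟩| = n / gcd(26, 30) = 30 / 2 = 15
H is normal (ℤ_30 is abelian).
|G/H| = |G| / |H| = 30 / 15 = 2

|G/H| = 2


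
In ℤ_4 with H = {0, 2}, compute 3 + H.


3 + H = {3 + h (mod 4) : h ∈ H}
3+0=3, 3+2=1
3 + H = {1, 3} = 1 + H

3 + H = {1, 3}


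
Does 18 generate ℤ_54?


g generates ℤ_n iff gcd(g, n) = 1
gcd(18, 54) = 18
Since gcd = 18 ≠ 1, ⟨18⟩ has order 3 < 54, so 18 is not a generator.

No, 18 does not generate ℤ_54


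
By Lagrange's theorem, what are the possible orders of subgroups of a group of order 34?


Lagrange's theorem: |H| divides |G|
|G| = 34
Divisors of 34: 1, 2, 17, 34

Possible subgroup orders: {1, 2, 17, 34}


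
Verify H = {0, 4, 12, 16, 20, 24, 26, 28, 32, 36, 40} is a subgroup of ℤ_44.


Subgroup test for H = {0, 4, 12, 16, 20, 24, 26, 28, 32, 36, 40} in (ℤ_44, +):
(1) 0 ∈ H? Yes
(2) Closure: for all a,b ∈ H, (a+b) mod 44 ∈ H? No  [counterexample: 4 + 4 = 8 ∉ H]
(3) Inverses: for all a ∈ H, -a mod 44 ∈ H? No

No, H is not a subgroup of ℤ_44


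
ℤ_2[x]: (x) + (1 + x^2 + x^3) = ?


Add coefficients mod 2:
x^0: 0 + 1 = 1 (mod 2)
x^1: 1 + 0 = 1 (mod 2)
x^2: 0 + 1 = 1 (mod 2)
x^3: 0 + 1 = 1 (mod 2)
Result: 1 + x + x^2 + x^3

f + g = 1 + x + x^2 + x^3


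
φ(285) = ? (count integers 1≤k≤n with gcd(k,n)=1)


Factor n: 285 = 3 × 5 × 19
φ(n) = n · ∏(1 - 1/p) over distinct primes p | n
φ(285) = 285 · (1 - 1/3) · (1 - 1/5) · (1 - 1/19) = 144

φ(285) = 144


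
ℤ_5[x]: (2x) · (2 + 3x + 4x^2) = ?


Expand and collect like terms; reduce coefficients mod 5:
x^0: 0·2 = 0 ≡ 0 (mod 5)
x^1: 0·3 + 2·2 = 4 ≡ 4 (mod 5)
x^2: 0·4 + 2·3 = 6 ≡ 1 (mod 5)
x^3: 2·4 = 8 ≡ 3 (mod 5)
Result: 4x + x^2 + 3x^3

f · g = 4x + x^2 + 3x^3


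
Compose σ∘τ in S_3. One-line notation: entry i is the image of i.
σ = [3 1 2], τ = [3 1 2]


σ∘τ: apply τ first, then σ
1 →τ 3 →σ 2
2 →τ 1 →σ 3
3 →τ 2 →σ 1

σ∘τ = [2 3 1]


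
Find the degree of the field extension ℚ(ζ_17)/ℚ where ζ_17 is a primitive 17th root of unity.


[ℚ(ζ_n):ℚ] = deg Φ_n(x) = φ(n). Here φ(17) = 16

[ℚ(ζ_17)/ℚ where ζ_17 is a primitive 17th root of unity] = 16


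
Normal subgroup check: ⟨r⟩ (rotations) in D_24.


H = ⟨r⟩ (rotations) in D_24
The rotation subgroup ⟨r⟩ has index 2 in D_24, so it is normal

Yes, normal subgroup


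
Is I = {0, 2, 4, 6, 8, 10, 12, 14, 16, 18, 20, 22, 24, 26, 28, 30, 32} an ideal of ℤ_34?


Check ideal conditions for I = {0, 2, 4, 6, 8, 10, 12, 14, 16, 18, 20, 22, 24, 26, 28, 30, 32} in ℤ_34:
(1) I is an additive subgroup? Yes
(2) For r ∈ ℤ_34 and a ∈ I: r·a ∈ I? Yes

Yes, I is an ideal of ℤ_34


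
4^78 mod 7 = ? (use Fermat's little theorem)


Fermat's little theorem: if p is prime and gcd(a,p)=1, then a^(p-1) ≡ 1 (mod p)
p = 7 is prime, gcd(4,7) = 1
Reduce exponent: 78 mod 6 = 0
So 4^78 ≡ 4^0 (mod 7)
4^0 = 1

4^78 ≡ 1 (mod 7)


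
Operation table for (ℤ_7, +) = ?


Elements: {0, 1, 2, 3, 4, 5, 6}
Operation: addition mod 7
Entry (a, b) = (a + b) mod 7

Cayley table:
  | 0 | 1 | 2 | 3 | 4 | 5 | 6
0 | 0 | 1 | 2 | 3 | 4 | 5 | 6
1 | 1 | 2 | 3 | 4 | 5 | 6 | 0
2 | 2 | 3 | 4 | 5 | 6 | 0 | 1
3 | 3 | 4 | 5 | 6 | 0 | 1 | 2
4 | 4 | 5 | 6 | 0 | 1 | 2 | 3
5 | 5 | 6 | 0 | 1 | 2 | 3 | 4
6 | 6 | 0 | 1 | 2 | 3 | 4 | 5


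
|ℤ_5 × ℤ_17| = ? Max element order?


|ℤ_5 × ℤ_17| = 5 × 17 = 85
Max element order = lcm(5,17) = 85
Cyclic? Yes (gcd=1)

|ℤ_5×ℤ_17| = 85, max element order = 85


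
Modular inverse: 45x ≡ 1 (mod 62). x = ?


Use the extended Euclidean algorithm to write 1 = 45·s + 62·t; then s mod 62 is the inverse.
Euclidean algorithm:
  45 = 0·62 + 45
  62 = 1·45 + 17
  45 = 2·17 + 11
  17 = 1·11 + 6
  11 = 1·6 + 5
  6 = 1·5 + 1
  5 = 5·1 + 0
gcd(45,62) = 1
Back-substitution gives: 45·(-11) + 62·(8) = 1
So 45⁻¹ ≡ -11 ≡ 51 (mod 62)
Check: 45 × 51 = 2295 ≡ 1 (mod 62) ✓

45⁻¹ ≡ 51 (mod 62)


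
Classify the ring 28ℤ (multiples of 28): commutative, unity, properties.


28ℤ is a commutative ring under +,× but has no multiplicative identity (1 ∉ 28ℤ); it has no zero divisors, but without unity it is not an integral domain
Commutative: Yes
Integral domain: No
Has unity: No

28ℤ (multiples of 28): Commutative=Yes, Unity=No


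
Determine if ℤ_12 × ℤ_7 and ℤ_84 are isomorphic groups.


Comparing ℤ_12 × ℤ_7 and ℤ_84:
gcd(12,7) = 1, so ℤ_12 × ℤ_7 ≅ ℤ_84 (CRT)

Yes, ℤ_12 × ℤ_7 ≅ ℤ_84


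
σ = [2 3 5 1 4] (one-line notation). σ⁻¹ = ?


To find σ⁻¹, swap domain and range:
σ(1) = 2 → σ⁻¹(2) = 1
σ(2) = 3 → σ⁻¹(3) = 2
σ(3) = 5 → σ⁻¹(5) = 3
σ(4) = 1 → σ⁻¹(1) = 4
σ(5) = 4 → σ⁻¹(4) = 5

σ⁻¹ = [4 1 2 5 3]


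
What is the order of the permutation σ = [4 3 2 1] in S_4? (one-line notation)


Cycle decomposition: (1 4) (2 3)
Cycle lengths: 2, 2
Order = lcm(2, 2) = 2

ord(σ) = 2


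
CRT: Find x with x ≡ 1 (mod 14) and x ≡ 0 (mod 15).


m₁ = 14, m₂ = 15, gcd = 1, so CRT applies. M = m₁·m₂ = 210
Let M₁ = M/m₁ = 15, M₂ = M/m₂ = 14
Find y₁ ≡ M₁⁻¹ (mod m₁): 15⁻¹ ≡ 1 (mod 14)
Find y₂ ≡ M₂⁻¹ (mod m₂): 14⁻¹ ≡ 14 (mod 15)
x = a₁·M₁·y₁ + a₂·M₂·y₂ = 1·15·1 + 0·14·14 = 15
Reduce mod 210: x ≡ 15
Check: 15 mod 14 = 1 ✓, 15 mod 15 = 0 ✓

x ≡ 15 (mod 210)


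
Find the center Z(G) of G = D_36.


Z(G) = {g ∈ G | gx = xg for all x ∈ G}
For even n, Z(D_n) = {e, r^(n/2)}: the 180° rotation r^18 commutes with every reflection and rotation

Z(D_36) = {e, r^18}


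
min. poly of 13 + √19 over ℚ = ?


Let α = 13 + √19. Then α - 13 = √19, so (α - 13)² = 19, giving α² - 26α + 150 = 0. Degree 2 and α ∉ ℚ, so this is the minimal polynomial.

Minimal polynomial: x² - 26x + 150


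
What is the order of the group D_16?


|D_n| = 2n (n rotations and n reflections)
|D_16| = 2×16 = 32

|D_16| = 32


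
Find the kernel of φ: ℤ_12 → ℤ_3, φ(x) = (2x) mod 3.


Kernel = preimage of identity
ker(φ) = {x ∈ ℤ_12 : 2x ≡ 0 (mod 3)}. Since 3 | 12, φ is well-defined. The kernel is the cyclic subgroup ⟨3⟩ of ℤ_12 (order 4), i.e. {0, 3, 6, 9}

ker(φ) = {0, 3, 6, 9}


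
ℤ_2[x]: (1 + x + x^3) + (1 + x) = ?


Add coefficients mod 2:
x^0: 1 + 1 = 0 (mod 2)
x^1: 1 + 1 = 0 (mod 2)
x^2: 0 + 0 = 0 (mod 2)
x^3: 1 + 0 = 1 (mod 2)
Result: x^3

f + g = x^3


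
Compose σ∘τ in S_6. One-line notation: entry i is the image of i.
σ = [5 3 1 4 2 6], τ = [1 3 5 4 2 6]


σ∘τ: apply τ first, then σ
1 →τ 1 →σ 5
2 →τ 3 →σ 1
3 →τ 5 →σ 2
4 →τ 4 →σ 4
5 →τ 2 →σ 3
6 →τ 6 →σ 6

σ∘τ = [5 1 2 4 3 6]


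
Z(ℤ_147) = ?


Z(G) = {g ∈ G | gx = xg for all x ∈ G}
ℤ_147 is abelian, so Z(G) = G

Z(ℤ_147) = ℤ_147


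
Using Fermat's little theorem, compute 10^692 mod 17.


Fermat's little theorem: if p is prime and gcd(a,p)=1, then a^(p-1) ≡ 1 (mod p)
p = 17 is prime, gcd(10,17) = 1
Reduce exponent: 692 mod 16 = 4
So 10^692 ≡ 10^4 (mod 17)
10^4 mod 17 = 4

10^692 ≡ 4 (mod 17)


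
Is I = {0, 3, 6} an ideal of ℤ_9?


Check ideal conditions for I = {0, 3, 6} in ℤ_9:
(1) I is an additive subgroup? Yes
(2) For r ∈ ℤ_9 and a ∈ I: r·a ∈ I? Yes

Yes, I is an ideal of ℤ_9


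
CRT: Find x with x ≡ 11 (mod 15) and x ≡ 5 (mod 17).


m₁ = 15, m₂ = 17, gcd = 1, so CRT applies. M = m₁·m₂ = 255
Let M₁ = M/m₁ = 17, M₂ = M/m₂ = 15
Find y₁ ≡ M₁⁻¹ (mod m₁): 17⁻¹ ≡ 8 (mod 15)
Find y₂ ≡ M₂⁻¹ (mod m₂): 15⁻¹ ≡ 8 (mod 17)
x = a₁·M₁·y₁ + a₂·M₂·y₂ = 11·17·8 + 5·15·8 = 2096
Reduce mod 255: x ≡ 56
Check: 56 mod 15 = 11 ✓, 56 mod 17 = 5 ✓

x ≡ 56 (mod 255)


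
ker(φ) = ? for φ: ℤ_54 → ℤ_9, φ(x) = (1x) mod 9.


Kernel = preimage of identity
ker(φ) = {x ∈ ℤ_54 : 1x ≡ 0 (mod 9)}. Since 9 | 54, φ is well-defined. The kernel is the cyclic subgroup ⟨9⟩ of ℤ_54 (order 6), i.e. {0, 9, 18, 27, 36, 45}

ker(φ) = {0, 9, 18, 27, 36, 45}


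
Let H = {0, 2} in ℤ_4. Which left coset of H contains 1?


1 + H = {1 + h (mod 4) : h ∈ H}
1+0=1, 1+2=3

1 + H = {1, 3}


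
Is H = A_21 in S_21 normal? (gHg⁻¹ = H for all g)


H = A_21 in S_21
A_21 has index 2 in S_21, and every subgroup of index 2 is normal

Yes, normal subgroup


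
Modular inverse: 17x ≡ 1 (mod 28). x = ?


Use the extended Euclidean algorithm to write 1 = 17·s + 28·t; then s mod 28 is the inverse.
Euclidean algorithm:
  17 = 0·28 + 17
  28 = 1·17 + 11
  17 = 1·11 + 6
  11 = 1·6 + 5
  6 = 1·5 + 1
  5 = 5·1 + 0
gcd(17,28) = 1
Back-substitution gives: 17·(5) + 28·(-3) = 1
So 17⁻¹ ≡ 5 ≡ 5 (mod 28)
Check: 17 × 5 = 85 ≡ 1 (mod 28) ✓

17⁻¹ ≡ 5 (mod 28)


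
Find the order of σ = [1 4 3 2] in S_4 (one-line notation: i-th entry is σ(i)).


Cycle decomposition: (2 4)
Cycle lengths: 2
Order = lcm(2) = 2

ord(σ) = 2


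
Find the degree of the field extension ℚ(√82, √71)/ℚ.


[ℚ(√82,√71):ℚ] = [ℚ(√82,√71):ℚ(√82)]·[ℚ(√82):ℚ] = 2·2 = 4

[ℚ(√82, √71)/ℚ] = 4


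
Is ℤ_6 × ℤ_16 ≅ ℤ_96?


Comparing ℤ_6 × ℤ_16 and ℤ_96:
gcd(6,16) = 2 ≠ 1. Max element order in ℤ_6×ℤ_16 is lcm(6,16) = 48 < 96, so it has no element of order 96

No, ℤ_6 × ℤ_16 ≇ ℤ_96


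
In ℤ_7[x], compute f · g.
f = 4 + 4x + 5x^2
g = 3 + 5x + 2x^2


Expand and collect like terms; reduce coefficients mod 7:
x^0: 4·3 = 12 ≡ 5 (mod 7)
x^1: 4·5 + 4·3 = 32 ≡ 4 (mod 7)
x^2: 4·2 + 4·5 + 5·3 = 43 ≡ 1 (mod 7)
x^3: 4·2 + 5·5 = 33 ≡ 5 (mod 7)
x^4: 5·2 = 10 ≡ 3 (mod 7)
Result: 5 + 4x + x^2 + 5x^3 + 3x^4

f · g = 5 + 4x + x^2 + 5x^3 + 3x^4


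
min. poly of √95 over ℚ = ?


√95 satisfies x² - 95 = 0, irreducible over ℚ since 95 is squarefree

Minimal polynomial: x² - 95


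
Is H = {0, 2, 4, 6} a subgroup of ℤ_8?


Subgroup test for H = {0, 2, 4, 6} in (ℤ_8, +):
(1) 0 ∈ H? Yes
(2) Closure: for all a,b ∈ H, (a+b) mod 8 ∈ H? Yes
(3) Inverses: for all a ∈ H, -a mod 8 ∈ H? Yes

Yes, H is a subgroup of ℤ_8


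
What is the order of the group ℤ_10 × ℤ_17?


|A × B| = |A| · |B|
|ℤ_10 × ℤ_17| = 10 × 17 = 170

|ℤ_10 × ℤ_17| = 170


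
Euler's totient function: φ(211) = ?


Factor n: 211 = 211
φ(n) = n · ∏(1 - 1/p) over distinct primes p | n
φ(211) = 211 · (1 - 1/211) = 210

φ(211) = 210


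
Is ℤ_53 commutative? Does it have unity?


ℤ_53 is a commutative ring with unity 1; 53 is prime, so ℤ_53 is a field (hence an integral domain)
Commutative: Yes
Integral domain: Yes
Has unity: Yes

ℤ_53: Commutative=Yes, Unity=Yes


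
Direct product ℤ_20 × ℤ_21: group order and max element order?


|ℤ_20 × ℤ_21| = 20 × 21 = 420
Max element order = lcm(20,21) = 420
Cyclic? Yes (gcd=1)

|ℤ_20×ℤ_21| = 420, max element order = 420


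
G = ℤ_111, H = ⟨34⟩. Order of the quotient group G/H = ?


|⟨34⟩| = n / gcd(34, 111) = 111 / 1 = 111
H is normal (ℤ_111 is abelian).
|G/H| = |G| / |H| = 111 / 111 = 1

|G/H| = 1


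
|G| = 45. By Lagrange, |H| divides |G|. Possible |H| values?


Lagrange's theorem: |H| divides |G|
|G| = 45
Divisors of 45: 1, 3, 5, 9, 15, 45

Possible subgroup orders: {1, 3, 5, 9, 15, 45}


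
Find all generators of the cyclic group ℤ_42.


g generates ℤ_n iff gcd(g,n) = 1
Prime factors of 42: 2, 3, 7
Generators are g ∈ {1,...,41} not divisible by any of these primes.
Generators: {1, 5, 11, 13, 17, 19, 23, 25, 29, 31, 37, 41}
Number of generators = φ(42) = 12

Generators of ℤ_42 = {1, 5, 11, 13, 17, 19, 23, 25, 29, 31, 37, 41}


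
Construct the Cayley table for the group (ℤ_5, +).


Elements: {0, 1, 2, 3, 4}
Operation: addition mod 5
Entry (a, b) = (a + b) mod 5

Cayley table:
  | 0 | 1 | 2 | 3 | 4
0 | 0 | 1 | 2 | 3 | 4
1 | 1 | 2 | 3 | 4 | 0
2 | 2 | 3 | 4 | 0 | 1
3 | 3 | 4 | 0 | 1 | 2
4 | 4 | 0 | 1 | 2 | 3


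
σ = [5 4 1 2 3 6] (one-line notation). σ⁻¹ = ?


To find σ⁻¹, swap domain and range:
σ(1) = 5 → σ⁻¹(5) = 1
σ(2) = 4 → σ⁻¹(4) = 2
σ(3) = 1 → σ⁻¹(1) = 3
σ(4) = 2 → σ⁻¹(2) = 4
σ(5) = 3 → σ⁻¹(3) = 5
σ(6) = 6 → σ⁻¹(6) = 6

σ⁻¹ = [3 4 5 2 1 6]


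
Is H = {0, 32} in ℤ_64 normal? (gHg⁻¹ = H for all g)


H = {0, 32} in ℤ_64
ℤ_64 is abelian; every subgroup of an abelian group is normal

Yes, normal subgroup


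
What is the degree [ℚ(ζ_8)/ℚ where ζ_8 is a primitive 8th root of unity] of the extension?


[ℚ(ζ_n):ℚ] = deg Φ_n(x) = φ(n). Here φ(8) = 4

[ℚ(ζ_8)/ℚ where ζ_8 is a primitive 8th root of unity] = 4


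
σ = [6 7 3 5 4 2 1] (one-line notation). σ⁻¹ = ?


To find σ⁻¹, swap domain and range:
σ(1) = 6 → σ⁻¹(6) = 1
σ(2) = 7 → σ⁻¹(7) = 2
σ(3) = 3 → σ⁻¹(3) = 3
σ(4) = 5 → σ⁻¹(5) = 4
σ(5) = 4 → σ⁻¹(4) = 5
σ(6) = 2 → σ⁻¹(2) = 6
σ(7) = 1 → σ⁻¹(1) = 7

σ⁻¹ = [7 6 3 5 4 1 2]


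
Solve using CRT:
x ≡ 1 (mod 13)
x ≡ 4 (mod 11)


m₁ = 13, m₂ = 11, gcd = 1, so CRT applies. M = m₁·m₂ = 143
Let M₁ = M/m₁ = 11, M₂ = M/m₂ = 13
Find y₁ ≡ M₁⁻¹ (mod m₁): 11⁻¹ ≡ 6 (mod 13)
Find y₂ ≡ M₂⁻¹ (mod m₂): 13⁻¹ ≡ 6 (mod 11)
x = a₁·M₁·y₁ + a₂·M₂·y₂ = 1·11·6 + 4·13·6 = 378
Reduce mod 143: x ≡ 92
Check: 92 mod 13 = 1 ✓, 92 mod 11 = 4 ✓

x ≡ 92 (mod 143)


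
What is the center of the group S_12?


Z(G) = {g ∈ G | gx = xg for all x ∈ G}
S_n is non-abelian for n ≥ 3; Z(S_12) is trivial

Z(S_12) = {e}


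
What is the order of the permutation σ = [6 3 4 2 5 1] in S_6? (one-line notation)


Cycle decomposition: (1 6) (2 3 4)
Cycle lengths: 2, 3
Order = lcm(2, 3) = 6

ord(σ) = 6


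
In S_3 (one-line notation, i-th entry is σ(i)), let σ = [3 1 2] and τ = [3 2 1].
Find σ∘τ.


σ∘τ: apply τ first, then σ
1 →τ 3 →σ 2
2 →τ 2 →σ 1
3 →τ 1 →σ 3

σ∘τ = [2 1 3]


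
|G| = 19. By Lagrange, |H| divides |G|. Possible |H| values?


Lagrange's theorem: |H| divides |G|
|G| = 19
Divisors of 19: 1, 19

Possible subgroup orders: {1, 19}


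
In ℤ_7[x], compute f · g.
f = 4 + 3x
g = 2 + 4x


Expand and collect like terms; reduce coefficients mod 7:
x^0: 4·2 = 8 ≡ 1 (mod 7)
x^1: 4·4 + 3·2 = 22 ≡ 1 (mod 7)
x^2: 3·4 = 12 ≡ 5 (mod 7)
Result: 1 + x + 5x^2

f · g = 1 + x + 5x^2


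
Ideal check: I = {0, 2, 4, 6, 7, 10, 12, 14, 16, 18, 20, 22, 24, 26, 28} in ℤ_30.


Check ideal conditions for I = {0, 2, 4, 6, 7, 10, 12, 14, 16, 18, 20, 22, 24, 26, 28} in ℤ_30:
(1) I is an additive subgroup? No
(2) For r ∈ ℤ_30 and a ∈ I: r·a ∈ I? No  [counterexample: r=2, a=4, r·a mod 30 = 8 ∉ I]

No, I is not an ideal of ℤ_30


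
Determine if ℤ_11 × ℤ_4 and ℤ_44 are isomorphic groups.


Comparing ℤ_11 × ℤ_4 and ℤ_44:
gcd(11,4) = 1, so ℤ_11 × ℤ_4 ≅ ℤ_44 (CRT)

Yes, ℤ_11 × ℤ_4 ≅ ℤ_44


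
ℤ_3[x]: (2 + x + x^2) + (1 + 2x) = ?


Add coefficients mod 3:
x^0: 2 + 1 = 0 (mod 3)
x^1: 1 + 2 = 0 (mod 3)
x^2: 1 + 0 = 1 (mod 3)
Result: x^2

f + g = x^2


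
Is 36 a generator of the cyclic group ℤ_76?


g generates ℤ_n iff gcd(g, n) = 1
gcd(36, 76) = 4
Since gcd = 4 ≠ 1, ⟨36⟩ has order 19 < 76, so 36 is not a generator.

No, 36 does not generate ℤ_76


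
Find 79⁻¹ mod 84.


Use the extended Euclidean algorithm to write 1 = 79·s + 84·t; then s mod 84 is the inverse.
Euclidean algorithm:
  79 = 0·84 + 79
  84 = 1·79 + 5
  79 = 15·5 + 4
  5 = 1·4 + 1
  4 = 4·1 + 0
gcd(79,84) = 1
Back-substitution gives: 79·(-17) + 84·(16) = 1
So 79⁻¹ ≡ -17 ≡ 67 (mod 84)
Check: 79 × 67 = 5293 ≡ 1 (mod 84) ✓

79⁻¹ ≡ 67 (mod 84)


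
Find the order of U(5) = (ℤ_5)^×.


U(n) is the group of units mod n; |U(n)| = φ(n)
|U(5)| = φ(5) = 4

|U(5) = (ℤ_5)^×| = 4


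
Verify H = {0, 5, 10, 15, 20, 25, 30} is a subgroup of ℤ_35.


Subgroup test for H = {0, 5, 10, 15, 20, 25, 30} in (ℤ_35, +):
(1) 0 ∈ H? Yes
(2) Closure: for all a,b ∈ H, (a+b) mod 35 ∈ H? Yes
(3) Inverses: for all a ∈ H, -a mod 35 ∈ H? Yes

Yes, H is a subgroup of ℤ_35


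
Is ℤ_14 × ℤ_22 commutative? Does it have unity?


Direct product ring; commutative with unity (1,1); but (1,0)·(0,1) = (0,0) gives zero divisors, so not an integral domain
Commutative: Yes
Integral domain: No
Has unity: Yes

ℤ_14 × ℤ_22: Commutative=Yes, Unity=Yes


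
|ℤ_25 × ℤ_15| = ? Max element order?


|ℤ_25 × ℤ_15| = 25 × 15 = 375
Max element order = lcm(25,15) = 75
Cyclic? No (gcd=5)

|ℤ_25×ℤ_15| = 375, max element order = 75


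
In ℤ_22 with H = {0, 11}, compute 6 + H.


6 + H = {6 + h (mod 22) : h ∈ H}
6+0=6, 6+11=17

6 + H = {6, 17}


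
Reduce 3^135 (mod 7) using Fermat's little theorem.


Fermat's little theorem: if p is prime and gcd(a,p)=1, then a^(p-1) ≡ 1 (mod p)
p = 7 is prime, gcd(3,7) = 1
Reduce exponent: 135 mod 6 = 3
So 3^135 ≡ 3^3 (mod 7)
3^3 mod 7 = 6

3^135 ≡ 6 (mod 7)


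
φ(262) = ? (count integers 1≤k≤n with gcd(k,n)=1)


Factor n: 262 = 2 × 131
φ(n) = n · ∏(1 - 1/p) over distinct primes p | n
φ(262) = 262 · (1 - 1/2) · (1 - 1/131) = 130

φ(262) = 130


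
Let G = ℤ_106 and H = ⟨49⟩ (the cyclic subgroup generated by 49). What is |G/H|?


|⟨49⟩| = n / gcd(49, 106) = 106 / 1 = 106
H is normal (ℤ_106 is abelian).
|G/H| = |G| / |H| = 106 / 106 = 1

|G/H| = 1


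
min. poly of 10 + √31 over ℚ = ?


Let α = 10 + √31. Then α - 10 = √31, so (α - 10)² = 31, giving α² - 20α + 69 = 0. Degree 2 and α ∉ ℚ, so this is the minimal polynomial.

Minimal polynomial: x² - 20x + 69


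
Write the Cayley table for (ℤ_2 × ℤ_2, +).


Elements: {(0,0), (0,1), (1,0), (1,1)}
Operation: componentwise addition mod (2, 2)
Entry (a, b) = ((a₁+b₁) mod 2, (a₂+b₂) mod 2)

Cayley table:
      | (0,0) | (0,1) | (1,0) | (1,1)
(0,0) | (0,0) | (0,1) | (1,0) | (1,1)
(0,1) | (0,1) | (0,0) | (1,1) | (1,0)
(1,0) | (1,0) | (1,1) | (0,0) | (0,1)
(1,1) | (1,1) | (1,0) | (0,1) | (0,0)


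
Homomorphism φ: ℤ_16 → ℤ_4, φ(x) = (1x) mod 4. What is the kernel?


Kernel = preimage of identity
ker(φ) = {x ∈ ℤ_16 : 1x ≡ 0 (mod 4)}. Since 4 | 16, φ is well-defined. The kernel is the cyclic subgroup ⟨4⟩ of ℤ_16 (order 4), i.e. {0, 4, 8, 12}

ker(φ) = {0, 4, 8, 12}


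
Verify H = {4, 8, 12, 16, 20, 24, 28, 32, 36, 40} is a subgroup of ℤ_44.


Subgroup test for H = {4, 8, 12, 16, 20, 24, 28, 32, 36, 40} in (ℤ_44, +):
(1) 0 ∈ H? No
(2) Closure: for all a,b ∈ H, (a+b) mod 44 ∈ H? No  [counterexample: 4 + 40 = 0 ∉ H]
(3) Inverses: for all a ∈ H, -a mod 44 ∈ H? Yes

No, H is not a subgroup of ℤ_44


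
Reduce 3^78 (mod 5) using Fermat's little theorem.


Fermat's little theorem: if p is prime and gcd(a,p)=1, then a^(p-1) ≡ 1 (mod p)
p = 5 is prime, gcd(3,5) = 1
Reduce exponent: 78 mod 4 = 2
So 3^78 ≡ 3^2 (mod 5)
3^2 mod 5 = 4

3^78 ≡ 4 (mod 5)


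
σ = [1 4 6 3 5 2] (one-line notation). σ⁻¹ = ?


To find σ⁻¹, swap domain and range:
σ(1) = 1 → σ⁻¹(1) = 1
σ(2) = 4 → σ⁻¹(4) = 2
σ(3) = 6 → σ⁻¹(6) = 3
σ(4) = 3 → σ⁻¹(3) = 4
σ(5) = 5 → σ⁻¹(5) = 5
σ(6) = 2 → σ⁻¹(2) = 6

σ⁻¹ = [1 6 4 2 5 3]


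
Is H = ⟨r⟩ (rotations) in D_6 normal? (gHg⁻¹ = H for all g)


H = ⟨r⟩ (rotations) in D_6
The rotation subgroup ⟨r⟩ has index 2 in D_6, so it is normal

Yes, normal subgroup


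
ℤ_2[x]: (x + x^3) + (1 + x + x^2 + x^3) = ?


Add coefficients mod 2:
x^0: 0 + 1 = 1 (mod 2)
x^1: 1 + 1 = 0 (mod 2)
x^2: 0 + 1 = 1 (mod 2)
x^3: 1 + 1 = 0 (mod 2)
Result: 1 + x^2

f + g = 1 + x^2


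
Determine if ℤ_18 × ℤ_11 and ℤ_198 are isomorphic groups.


Comparing ℤ_18 × ℤ_11 and ℤ_198:
gcd(18,11) = 1, so ℤ_18 × ℤ_11 ≅ ℤ_198 (CRT)

Yes, ℤ_18 × ℤ_11 ≅ ℤ_198


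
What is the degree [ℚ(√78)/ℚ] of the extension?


√78 has minimal polynomial x² - 78 (irreducible over ℚ since 78 is squarefree)

[ℚ(√78)/ℚ] = 2


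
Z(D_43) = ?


Z(G) = {g ∈ G | gx = xg for all x ∈ G}
For odd n, Z(D_n) = {e}: no nontrivial rotation commutes with all reflections

Z(D_43) = {e}


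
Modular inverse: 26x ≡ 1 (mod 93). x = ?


Use the extended Euclidean algorithm to write 1 = 26·s + 93·t; then s mod 93 is the inverse.
Euclidean algorithm:
  26 = 0·93 + 26
  93 = 3·26 + 15
  26 = 1·15 + 11
  15 = 1·11 + 4
  11 = 2·4 + 3
  4 = 1·3 + 1
  3 = 3·1 + 0
gcd(26,93) = 1
Back-substitution gives: 26·(-25) + 93·(7) = 1
So 26⁻¹ ≡ -25 ≡ 68 (mod 93)
Check: 26 × 68 = 1768 ≡ 1 (mod 93) ✓

26⁻¹ ≡ 68 (mod 93)


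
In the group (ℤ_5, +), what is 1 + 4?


Operation: addition mod 5
1 + 4 = (a + b) mod 5 with a = 1, b = 4

1 + 4 = 0


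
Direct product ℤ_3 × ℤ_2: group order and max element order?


|ℤ_3 × ℤ_2| = 3 × 2 = 6
Max element order = lcm(3,2) = 6
Cyclic? Yes (gcd=1)

|ℤ_3×ℤ_2| = 6, max element order = 6


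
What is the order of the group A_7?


|A_n| = n!/2 (even permutations)
|A_7| = 7!/2 = 5040/2 = 2520

|A_7| = 2520


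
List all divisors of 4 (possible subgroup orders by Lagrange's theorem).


Lagrange's theorem: |H| divides |G|
|G| = 4
Divisors of 4: 1, 2, 4

Possible subgroup orders: {1, 2, 4}


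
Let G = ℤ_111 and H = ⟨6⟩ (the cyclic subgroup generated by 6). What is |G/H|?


|⟨6⟩| = n / gcd(6, 111) = 111 / 3 = 37
H is normal (ℤ_111 is abelian).
|G/H| = |G| / |H| = 111 / 37 = 3

|G/H| = 3


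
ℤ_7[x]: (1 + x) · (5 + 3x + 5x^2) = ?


Expand and collect like terms; reduce coefficients mod 7:
x^0: 1·5 = 5 ≡ 5 (mod 7)
x^1: 1·3 + 1·5 = 8 ≡ 1 (mod 7)
x^2: 1·5 + 1·3 = 8 ≡ 1 (mod 7)
x^3: 1·5 = 5 ≡ 5 (mod 7)
Result: 5 + x + x^2 + 5x^3

f · g = 5 + x + x^2 + 5x^3


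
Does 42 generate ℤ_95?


g generates ℤ_n iff gcd(g, n) = 1
gcd(42, 95) = 1
Since gcd = 1, 42 is a generator.

Yes, 42 generates ℤ_95


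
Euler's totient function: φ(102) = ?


Factor n: 102 = 2 × 3 × 17
φ(n) = n · ∏(1 - 1/p) over distinct primes p | n
φ(102) = 102 · (1 - 1/2) · (1 - 1/3) · (1 - 1/17) = 32

φ(102) = 32


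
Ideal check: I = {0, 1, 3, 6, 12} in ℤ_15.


Check ideal conditions for I = {0, 1, 3, 6, 12} in ℤ_15:
(1) I is an additive subgroup? No
(2) For r ∈ ℤ_15 and a ∈ I: r·a ∈ I? No  [counterexample: r=2, a=1, r·a mod 15 = 2 ∉ I]

No, I is not an ideal of ℤ_15


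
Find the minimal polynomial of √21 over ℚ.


√21 satisfies x² - 21 = 0, irreducible over ℚ since 21 is squarefree

Minimal polynomial: x² - 21


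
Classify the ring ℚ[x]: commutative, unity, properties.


Polynomial ring over ℚ (an integral domain) is a commutative integral domain with unity 1
Commutative: Yes
Integral domain: Yes
Has unity: Yes

ℚ[x]: Commutative=Yes, Unity=Yes


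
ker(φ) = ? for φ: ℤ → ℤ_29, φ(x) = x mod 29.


Kernel = preimage of identity
ker(φ) = {x ∈ ℤ : x ≡ 0 (mod 29)} = 29ℤ = {0, ±29, ±58, ...}

ker(φ) = 29ℤ


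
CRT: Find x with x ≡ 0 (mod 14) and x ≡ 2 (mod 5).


m₁ = 14, m₂ = 5, gcd = 1, so CRT applies. M = m₁·m₂ = 70
Let M₁ = M/m₁ = 5, M₂ = M/m₂ = 14
Find y₁ ≡ M₁⁻¹ (mod m₁): 5⁻¹ ≡ 3 (mod 14)
Find y₂ ≡ M₂⁻¹ (mod m₂): 14⁻¹ ≡ 4 (mod 5)
x = a₁·M₁·y₁ + a₂·M₂·y₂ = 0·5·3 + 2·14·4 = 112
Reduce mod 70: x ≡ 42
Check: 42 mod 14 = 0 ✓, 42 mod 5 = 2 ✓

x ≡ 42 (mod 70)


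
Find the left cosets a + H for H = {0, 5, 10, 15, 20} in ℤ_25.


H = {0, 5, 10, 15, 20}, |H| = 5
Number of cosets = |G|/|H| = 25/5 = 5
0 + H = {0, 5, 10, 15, 20}
1 + H = {1, 6, 11, 16, 21}
2 + H = {2, 7, 12, 17, 22}
3 + H = {3, 8, 13, 18, 23}
4 + H = {4, 9, 14, 19, 24}

Cosets: 0+H={0,5,10,15,20}; 1+H={1,6,11,16,21}; 2+H={2,7,12,17,22}; 3+H={3,8,13,18,23}; 4+H={4,9,14,19,24}


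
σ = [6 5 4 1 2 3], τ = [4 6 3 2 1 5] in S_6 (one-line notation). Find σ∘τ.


σ∘τ: apply τ first, then σ
1 →τ 4 →σ 1
2 →τ 6 →σ 3
3 →τ 3 →σ 4
4 →τ 2 →σ 5
5 →τ 1 →σ 6
6 →τ 5 →σ 2

σ∘τ = [1 3 4 5 6 2]


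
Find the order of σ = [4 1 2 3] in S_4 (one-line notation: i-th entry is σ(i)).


Cycle decomposition: (1 4 3 2)
Cycle lengths: 4
Order = lcm(4) = 4

ord(σ) = 4


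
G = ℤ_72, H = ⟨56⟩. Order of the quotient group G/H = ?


|⟨56⟩| = n / gcd(56, 72) = 72 / 8 = 9
H is normal (ℤ_72 is abelian).
|G/H| = |G| / |H| = 72 / 9 = 8

|G/H| = 8


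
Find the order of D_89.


|D_n| = 2n (n rotations and n reflections)
|D_89| = 2×89 = 178

|D_89| = 178


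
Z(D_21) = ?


Z(G) = {g ∈ G | gx = xg for all x ∈ G}
For odd n, Z(D_n) = {e}: no nontrivial rotation commutes with all reflections

Z(D_21) = {e}


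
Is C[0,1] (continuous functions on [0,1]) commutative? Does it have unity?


pointwise +,× is commutative with unity (constant 1); but bump functions with disjoint support multiply to 0 — zero divisors, so not an integral domain
Commutative: Yes
Integral domain: No
Has unity: Yes

C[0,1] (continuous functions on [0,1]): Commutative=Yes, Unity=Yes


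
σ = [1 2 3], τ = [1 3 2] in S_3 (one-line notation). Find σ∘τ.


σ∘τ: apply τ first, then σ
1 →τ 1 →σ 1
2 →τ 3 →σ 3
3 →τ 2 →σ 2

σ∘τ = [1 3 2]


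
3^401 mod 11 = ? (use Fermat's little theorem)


Fermat's little theorem: if p is prime and gcd(a,p)=1, then a^(p-1) ≡ 1 (mod p)
p = 11 is prime, gcd(3,11) = 1
Reduce exponent: 401 mod 10 = 1
So 3^401 ≡ 3^1 (mod 11)
3^1 mod 11 = 3

3^401 ≡ 3 (mod 11)


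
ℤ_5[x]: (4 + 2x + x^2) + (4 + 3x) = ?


Add coefficients mod 5:
x^0: 4 + 4 = 3 (mod 5)
x^1: 2 + 3 = 0 (mod 5)
x^2: 1 + 0 = 1 (mod 5)
Result: 3 + x^2

f + g = 3 + x^2


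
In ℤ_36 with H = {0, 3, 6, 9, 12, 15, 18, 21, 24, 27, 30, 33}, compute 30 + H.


30 + H = {30 + h (mod 36) : h ∈ H}
30+0=30, 30+3=33, 30+6=0, 30+9=3, 30+12=6, 30+15=9, 30+18=12, 30+21=15, 30+24=18, 30+27=21, 30+30=24, 30+33=27
30 + H = {0, 3, 6, 9, 12, 15, 18, 21, 24, 27, 30, 33} = 0 + H

30 + H = {0, 3, 6, 9, 12, 15, 18, 21, 24, 27, 30, 33}


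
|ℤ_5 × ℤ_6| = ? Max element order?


|ℤ_5 × ℤ_6| = 5 × 6 = 30
Max element order = lcm(5,6) = 30
Cyclic? Yes (gcd=1)

|ℤ_5×ℤ_6| = 30, max element order = 30


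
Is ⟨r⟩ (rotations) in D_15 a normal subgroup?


H = ⟨r⟩ (rotations) in D_15
The rotation subgroup ⟨r⟩ has index 2 in D_15, so it is normal

Yes, normal subgroup


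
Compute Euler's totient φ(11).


φ(n) = count of k ∈ {1,...,n} with gcd(k,n)=1
Coprimes to 11: {1, 2, 3, 4, 5, 6, 7, 8, 9, 10}
Count: 10

φ(11) = 10


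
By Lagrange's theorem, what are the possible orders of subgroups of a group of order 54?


Lagrange's theorem: |H| divides |G|
|G| = 54
Divisors of 54: 1, 2, 3, 6, 9, 18, 27, 54

Possible subgroup orders: {1, 2, 3, 6, 9, 18, 27, 54}


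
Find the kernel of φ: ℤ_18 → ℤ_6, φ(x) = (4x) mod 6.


Kernel = preimage of identity
ker(φ) = {x ∈ ℤ_18 : 4x ≡ 0 (mod 6)}. Since 6 | 18, φ is well-defined. The kernel is the cyclic subgroup ⟨3⟩ of ℤ_18 (order 6), i.e. {0, 3, 6, 9, 12, 15}

ker(φ) = {0, 3, 6, 9, 12, 15}


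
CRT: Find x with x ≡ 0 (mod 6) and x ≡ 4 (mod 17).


m₁ = 6, m₂ = 17, gcd = 1, so CRT applies. M = m₁·m₂ = 102
Let M₁ = M/m₁ = 17, M₂ = M/m₂ = 6
Find y₁ ≡ M₁⁻¹ (mod m₁): 17⁻¹ ≡ 5 (mod 6)
Find y₂ ≡ M₂⁻¹ (mod m₂): 6⁻¹ ≡ 3 (mod 17)
x = a₁·M₁·y₁ + a₂·M₂·y₂ = 0·17·5 + 4·6·3 = 72
Reduce mod 102: x ≡ 72
Check: 72 mod 6 = 0 ✓, 72 mod 17 = 4 ✓

x ≡ 72 (mod 102)
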